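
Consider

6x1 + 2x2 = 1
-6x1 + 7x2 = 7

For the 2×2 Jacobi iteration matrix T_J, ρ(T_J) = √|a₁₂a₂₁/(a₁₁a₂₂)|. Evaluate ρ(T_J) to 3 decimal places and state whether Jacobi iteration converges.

a₁₂a₂₁/(a₁₁a₂₂) = (2)·(-6) / ((6)·(7)) = -0.285714
ρ = √|-0.285714| = √0.285714 = 0.535
ρ < 1, so Jacobi converges

0.535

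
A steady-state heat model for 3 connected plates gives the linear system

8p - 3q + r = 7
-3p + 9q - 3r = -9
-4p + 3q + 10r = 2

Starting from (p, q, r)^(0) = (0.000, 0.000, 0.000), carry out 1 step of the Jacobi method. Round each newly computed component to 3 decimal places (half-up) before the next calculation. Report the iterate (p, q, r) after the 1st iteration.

Iteration 1:
  p = (7 - (-3)·0.000 - (1)·0.000) / (8) = 0.875
  q = (-9 - (-3)·0.000 - (-3)·0.000) / (9) = -1.000
  r = (2 - (-4)·0.000 - (3)·0.000) / (10) = 0.200

(0.875, -1.000, 0.200)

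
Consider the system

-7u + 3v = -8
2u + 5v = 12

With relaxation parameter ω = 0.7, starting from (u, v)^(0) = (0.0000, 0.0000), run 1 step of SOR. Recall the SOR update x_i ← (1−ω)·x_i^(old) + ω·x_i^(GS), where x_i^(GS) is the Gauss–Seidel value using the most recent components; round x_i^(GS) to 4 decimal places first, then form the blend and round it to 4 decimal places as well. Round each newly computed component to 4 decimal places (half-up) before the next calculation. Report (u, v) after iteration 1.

(0.8000, 1.4560)

Iteration 1:
  u: GS value = (-8 - (3)·0.0000) / (-7) = 1.1429;  u ← (1−ω)·0.0000 + ω·1.1429 = 0.8000
  v: GS value = (12 - (2)·0.8000) / (5) = 2.0800;  v ← (1−ω)·0.0000 + ω·2.0800 = 1.4560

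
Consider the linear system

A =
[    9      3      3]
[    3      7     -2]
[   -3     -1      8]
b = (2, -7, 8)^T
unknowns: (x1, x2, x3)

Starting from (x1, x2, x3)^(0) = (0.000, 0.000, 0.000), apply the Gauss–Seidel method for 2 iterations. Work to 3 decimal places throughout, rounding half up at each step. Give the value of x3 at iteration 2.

Iteration 1:
  x1 = (2 - (3)·0.000 - (3)·0.000) / (9) = 0.222
  x2 = (-7 - (3)·0.222 - (-2)·0.000) / (7) = -1.095
  x3 = (8 - (-3)·0.222 - (-1)·-1.095) / (8) = 0.946
Iteration 2:
  x1 = (2 - (3)·-1.095 - (3)·0.946) / (9) = 0.272
  x2 = (-7 - (3)·0.272 - (-2)·0.946) / (7) = -0.846
  x3 = (8 - (-3)·0.272 - (-1)·-0.846) / (8) = 0.996

0.996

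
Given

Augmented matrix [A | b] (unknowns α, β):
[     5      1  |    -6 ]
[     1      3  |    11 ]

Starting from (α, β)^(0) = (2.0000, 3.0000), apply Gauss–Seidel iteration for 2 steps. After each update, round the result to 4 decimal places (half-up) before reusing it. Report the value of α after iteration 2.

Iteration 1:
  α = (-6 - (1)·3.0000) / (5) = -1.8000
  β = (11 - (1)·-1.8000) / (3) = 4.2667
Iteration 2:
  α = (-6 - (1)·4.2667) / (5) = -2.0533
  β = (11 - (1)·-2.0533) / (3) = 4.3511

-2.0533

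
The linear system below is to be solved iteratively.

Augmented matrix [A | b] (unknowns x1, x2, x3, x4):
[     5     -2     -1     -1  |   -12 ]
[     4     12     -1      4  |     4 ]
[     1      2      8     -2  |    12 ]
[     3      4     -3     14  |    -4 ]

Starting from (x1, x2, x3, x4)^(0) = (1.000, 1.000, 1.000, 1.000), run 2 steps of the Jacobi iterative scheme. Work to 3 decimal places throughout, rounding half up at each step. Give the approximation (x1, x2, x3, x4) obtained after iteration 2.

Iteration 1:
  x1 = (-12 - (-2)·1.000 - (-1)·1.000 - (-1)·1.000) / (5) = -1.600
  x2 = (4 - (4)·1.000 - (-1)·1.000 - (4)·1.000) / (12) = -0.250
  x3 = (12 - (1)·1.000 - (2)·1.000 - (-2)·1.000) / (8) = 1.375
  x4 = (-4 - (3)·1.000 - (4)·1.000 - (-3)·1.000) / (14) = -0.571
Iteration 2:
  x1 = (-12 - (-2)·-0.250 - (-1)·1.375 - (-1)·-0.571) / (5) = -2.339
  x2 = (4 - (4)·-1.600 - (-1)·1.375 - (4)·-0.571) / (12) = 1.172
  x3 = (12 - (1)·-1.600 - (2)·-0.250 - (-2)·-0.571) / (8) = 1.620
  x4 = (-4 - (3)·-1.600 - (4)·-0.250 - (-3)·1.375) / (14) = 0.423

(-2.339, 1.172, 1.620, 0.423)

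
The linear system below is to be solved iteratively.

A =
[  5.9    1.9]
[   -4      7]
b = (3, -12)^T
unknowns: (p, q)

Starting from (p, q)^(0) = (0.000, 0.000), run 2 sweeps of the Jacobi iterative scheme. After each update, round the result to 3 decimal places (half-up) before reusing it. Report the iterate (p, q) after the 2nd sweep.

(1.060, -1.424)

Iteration 1:
  p = (3 - (1.9)·0.000) / (5.9) = 0.508
  q = (-12 - (-4)·0.000) / (7) = -1.714
Iteration 2:
  p = (3 - (1.9)·-1.714) / (5.9) = 1.060
  q = (-12 - (-4)·0.508) / (7) = -1.424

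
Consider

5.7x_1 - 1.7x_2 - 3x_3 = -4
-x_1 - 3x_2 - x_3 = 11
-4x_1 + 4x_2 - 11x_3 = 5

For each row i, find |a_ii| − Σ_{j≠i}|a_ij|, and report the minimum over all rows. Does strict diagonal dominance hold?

1

row 1: |5.7| − (1.7+3) = 1
row 2: |-3| − (1+1) = 1
row 3: |-11| − (4+4) = 3
minimum over rows = 1 → strictly diagonally dominant (convergence guaranteed)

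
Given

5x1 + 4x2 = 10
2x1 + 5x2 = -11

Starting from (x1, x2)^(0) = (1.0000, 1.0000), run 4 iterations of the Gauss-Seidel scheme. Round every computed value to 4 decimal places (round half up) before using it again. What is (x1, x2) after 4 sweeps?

Iteration 1:
  x1 = (10 - (4)·1.0000) / (5) = 1.2000
  x2 = (-11 - (2)·1.2000) / (5) = -2.6800
Iteration 2:
  x1 = (10 - (4)·-2.6800) / (5) = 4.1440
  x2 = (-11 - (2)·4.1440) / (5) = -3.8576
Iteration 3:
  x1 = (10 - (4)·-3.8576) / (5) = 5.0861
  x2 = (-11 - (2)·5.0861) / (5) = -4.2344
Iteration 4:
  x1 = (10 - (4)·-4.2344) / (5) = 5.3875
  x2 = (-11 - (2)·5.3875) / (5) = -4.3550

(5.3875, -4.3550)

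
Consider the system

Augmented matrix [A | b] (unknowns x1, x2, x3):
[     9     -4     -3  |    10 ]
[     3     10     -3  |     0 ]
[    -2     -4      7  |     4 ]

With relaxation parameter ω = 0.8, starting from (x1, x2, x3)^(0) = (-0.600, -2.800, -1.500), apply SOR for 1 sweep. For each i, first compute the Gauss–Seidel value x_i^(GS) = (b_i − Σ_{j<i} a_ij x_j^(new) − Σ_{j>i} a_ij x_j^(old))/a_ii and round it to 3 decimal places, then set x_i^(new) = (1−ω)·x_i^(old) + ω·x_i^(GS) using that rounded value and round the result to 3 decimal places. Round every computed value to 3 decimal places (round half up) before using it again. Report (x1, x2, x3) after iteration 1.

Iteration 1:
  x1: GS value = (10 - (-4)·-2.800 - (-3)·-1.500) / (9) = -0.633;  x1 ← (1−ω)·-0.600 + ω·-0.633 = -0.626
  x2: GS value = (0 - (3)·-0.626 - (-3)·-1.500) / (10) = -0.262;  x2 ← (1−ω)·-2.800 + ω·-0.262 = -0.770
  x3: GS value = (4 - (-2)·-0.626 - (-4)·-0.770) / (7) = -0.047;  x3 ← (1−ω)·-1.500 + ω·-0.047 = -0.338

(-0.626, -0.770, -0.338)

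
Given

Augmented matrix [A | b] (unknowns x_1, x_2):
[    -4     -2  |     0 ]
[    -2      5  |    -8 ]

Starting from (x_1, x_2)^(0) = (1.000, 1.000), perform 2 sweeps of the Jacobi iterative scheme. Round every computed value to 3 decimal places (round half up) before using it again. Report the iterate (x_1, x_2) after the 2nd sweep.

Iteration 1:
  x_1 = (0 - (-2)·1.000) / (-4) = -0.500
  x_2 = (-8 - (-2)·1.000) / (5) = -1.200
Iteration 2:
  x_1 = (0 - (-2)·-1.200) / (-4) = 0.600
  x_2 = (-8 - (-2)·-0.500) / (5) = -1.800

(0.600, -1.800)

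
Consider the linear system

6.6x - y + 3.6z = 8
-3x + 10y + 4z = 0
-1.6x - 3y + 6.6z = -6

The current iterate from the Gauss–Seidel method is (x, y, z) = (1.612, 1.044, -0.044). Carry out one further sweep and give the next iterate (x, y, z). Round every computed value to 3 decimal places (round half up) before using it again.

(1.394, 0.436, -0.373)

One sweep:
  x = (8 - (-1)·1.044 - (3.6)·-0.044) / (6.6) = 1.394
  y = (0 - (-3)·1.394 - (4)·-0.044) / (10) = 0.436
  z = (-6 - (-1.6)·1.394 - (-3)·0.436) / (6.6) = -0.373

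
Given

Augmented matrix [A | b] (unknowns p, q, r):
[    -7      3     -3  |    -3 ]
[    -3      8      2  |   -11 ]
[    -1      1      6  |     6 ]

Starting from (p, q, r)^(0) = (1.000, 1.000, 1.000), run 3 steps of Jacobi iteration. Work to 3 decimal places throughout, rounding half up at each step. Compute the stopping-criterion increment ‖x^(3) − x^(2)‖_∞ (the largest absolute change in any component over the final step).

Iteration 1:
  p = (-3 - (3)·1.000 - (-3)·1.000) / (-7) = 0.429
  q = (-11 - (-3)·1.000 - (2)·1.000) / (8) = -1.250
  r = (6 - (-1)·1.000 - (1)·1.000) / (6) = 1.000
Iteration 2:
  p = (-3 - (3)·-1.250 - (-3)·1.000) / (-7) = -0.536
  q = (-11 - (-3)·0.429 - (2)·1.000) / (8) = -1.464
  r = (6 - (-1)·0.429 - (1)·-1.250) / (6) = 1.280
Iteration 3:
  p = (-3 - (3)·-1.464 - (-3)·1.280) / (-7) = -0.747
  q = (-11 - (-3)·-0.536 - (2)·1.280) / (8) = -1.896
  r = (6 - (-1)·-0.536 - (1)·-1.464) / (6) = 1.155
Change: (-0.211, -0.432, -0.125) → max |·| = 0.432

0.432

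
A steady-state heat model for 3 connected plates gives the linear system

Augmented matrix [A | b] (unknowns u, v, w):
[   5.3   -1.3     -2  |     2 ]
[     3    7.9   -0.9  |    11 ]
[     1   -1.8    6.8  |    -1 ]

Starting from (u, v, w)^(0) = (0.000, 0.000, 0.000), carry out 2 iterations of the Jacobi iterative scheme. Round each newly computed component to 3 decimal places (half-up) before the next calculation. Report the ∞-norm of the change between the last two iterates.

Iteration 1:
  u = (2 - (-1.3)·0.000 - (-2)·0.000) / (5.3) = 0.377
  v = (11 - (3)·0.000 - (-0.9)·0.000) / (7.9) = 1.392
  w = (-1 - (1)·0.000 - (-1.8)·0.000) / (6.8) = -0.147
Iteration 2:
  u = (2 - (-1.3)·1.392 - (-2)·-0.147) / (5.3) = 0.663
  v = (11 - (3)·0.377 - (-0.9)·-0.147) / (7.9) = 1.232
  w = (-1 - (1)·0.377 - (-1.8)·1.392) / (6.8) = 0.166
Change: (0.286, -0.160, 0.313) → max |·| = 0.313

0.313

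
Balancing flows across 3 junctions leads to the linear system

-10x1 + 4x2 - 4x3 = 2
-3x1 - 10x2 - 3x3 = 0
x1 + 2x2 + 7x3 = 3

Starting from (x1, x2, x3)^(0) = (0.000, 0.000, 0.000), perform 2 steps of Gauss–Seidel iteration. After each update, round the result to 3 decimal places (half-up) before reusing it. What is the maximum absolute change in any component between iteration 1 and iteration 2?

Iteration 1:
  x1 = (2 - (4)·0.000 - (-4)·0.000) / (-10) = -0.200
  x2 = (0 - (-3)·-0.200 - (-3)·0.000) / (-10) = 0.060
  x3 = (3 - (1)·-0.200 - (2)·0.060) / (7) = 0.440
Iteration 2:
  x1 = (2 - (4)·0.060 - (-4)·0.440) / (-10) = -0.352
  x2 = (0 - (-3)·-0.352 - (-3)·0.440) / (-10) = -0.026
  x3 = (3 - (1)·-0.352 - (2)·-0.026) / (7) = 0.486
Change: (-0.152, -0.086, 0.046) → max |·| = 0.152

0.152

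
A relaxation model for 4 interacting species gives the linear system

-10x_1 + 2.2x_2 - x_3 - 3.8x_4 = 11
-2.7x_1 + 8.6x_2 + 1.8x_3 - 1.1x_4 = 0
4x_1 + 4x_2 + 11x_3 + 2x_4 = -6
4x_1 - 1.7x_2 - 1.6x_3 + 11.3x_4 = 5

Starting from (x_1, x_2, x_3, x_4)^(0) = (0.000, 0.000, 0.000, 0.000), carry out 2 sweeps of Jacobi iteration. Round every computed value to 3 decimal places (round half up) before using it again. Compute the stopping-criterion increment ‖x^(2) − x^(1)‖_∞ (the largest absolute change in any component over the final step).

0.319

Iteration 1:
  x_1 = (11 - (2.2)·0.000 - (-1)·0.000 - (-3.8)·0.000) / (-10) = -1.100
  x_2 = (0 - (-2.7)·0.000 - (1.8)·0.000 - (-1.1)·0.000) / (8.6) = 0.000
  x_3 = (-6 - (4)·0.000 - (4)·0.000 - (2)·0.000) / (11) = -0.545
  x_4 = (5 - (4)·0.000 - (-1.7)·0.000 - (-1.6)·0.000) / (11.3) = 0.442
Iteration 2:
  x_1 = (11 - (2.2)·0.000 - (-1)·-0.545 - (-3.8)·0.442) / (-10) = -1.213
  x_2 = (0 - (-2.7)·-1.100 - (1.8)·-0.545 - (-1.1)·0.442) / (8.6) = -0.175
  x_3 = (-6 - (4)·-1.100 - (4)·0.000 - (2)·0.442) / (11) = -0.226
  x_4 = (5 - (4)·-1.100 - (-1.7)·0.000 - (-1.6)·-0.545) / (11.3) = 0.755
Change: (-0.113, -0.175, 0.319, 0.313) → max |·| = 0.319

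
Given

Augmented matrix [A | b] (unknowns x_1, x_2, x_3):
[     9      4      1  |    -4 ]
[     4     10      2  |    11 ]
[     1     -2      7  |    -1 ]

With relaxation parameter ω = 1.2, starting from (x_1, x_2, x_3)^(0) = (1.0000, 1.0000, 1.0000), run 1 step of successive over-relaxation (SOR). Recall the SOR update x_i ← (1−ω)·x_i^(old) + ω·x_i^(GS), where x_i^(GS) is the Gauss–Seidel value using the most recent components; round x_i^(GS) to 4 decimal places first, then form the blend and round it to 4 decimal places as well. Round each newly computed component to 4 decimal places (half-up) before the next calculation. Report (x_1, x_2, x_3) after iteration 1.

(-1.4000, 1.5520, 0.4007)

Iteration 1:
  x_1: GS value = (-4 - (4)·1.0000 - (1)·1.0000) / (9) = -1.0000;  x_1 ← (1−ω)·1.0000 + ω·-1.0000 = -1.4000
  x_2: GS value = (11 - (4)·-1.4000 - (2)·1.0000) / (10) = 1.4600;  x_2 ← (1−ω)·1.0000 + ω·1.4600 = 1.5520
  x_3: GS value = (-1 - (1)·-1.4000 - (-2)·1.5520) / (7) = 0.5006;  x_3 ← (1−ω)·1.0000 + ω·0.5006 = 0.4007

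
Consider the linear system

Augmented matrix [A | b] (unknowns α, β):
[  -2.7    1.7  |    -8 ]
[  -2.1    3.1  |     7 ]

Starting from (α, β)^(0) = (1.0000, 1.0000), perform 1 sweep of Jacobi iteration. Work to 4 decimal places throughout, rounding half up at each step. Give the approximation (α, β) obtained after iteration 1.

Iteration 1:
  α = (-8 - (1.7)·1.0000) / (-2.7) = 3.5926
  β = (7 - (-2.1)·1.0000) / (3.1) = 2.9355

(3.5926, 2.9355)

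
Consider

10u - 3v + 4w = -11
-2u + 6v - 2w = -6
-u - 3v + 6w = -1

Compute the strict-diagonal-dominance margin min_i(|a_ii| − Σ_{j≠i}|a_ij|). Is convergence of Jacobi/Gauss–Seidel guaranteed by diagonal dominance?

row 1: |10| − (3+4) = 3
row 2: |6| − (2+2) = 2
row 3: |6| − (1+3) = 2
minimum over rows = 2 → strictly diagonally dominant (convergence guaranteed)

2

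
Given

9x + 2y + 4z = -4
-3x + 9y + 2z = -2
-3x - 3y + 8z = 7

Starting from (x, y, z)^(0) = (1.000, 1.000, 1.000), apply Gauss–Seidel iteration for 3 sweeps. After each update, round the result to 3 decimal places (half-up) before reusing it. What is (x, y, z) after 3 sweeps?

(-0.635, -0.570, 0.423)

Iteration 1:
  x = (-4 - (2)·1.000 - (4)·1.000) / (9) = -1.111
  y = (-2 - (-3)·-1.111 - (2)·1.000) / (9) = -0.815
  z = (7 - (-3)·-1.111 - (-3)·-0.815) / (8) = 0.153
Iteration 2:
  x = (-4 - (2)·-0.815 - (4)·0.153) / (9) = -0.331
  y = (-2 - (-3)·-0.331 - (2)·0.153) / (9) = -0.367
  z = (7 - (-3)·-0.331 - (-3)·-0.367) / (8) = 0.613
Iteration 3:
  x = (-4 - (2)·-0.367 - (4)·0.613) / (9) = -0.635
  y = (-2 - (-3)·-0.635 - (2)·0.613) / (9) = -0.570
  z = (7 - (-3)·-0.635 - (-3)·-0.570) / (8) = 0.423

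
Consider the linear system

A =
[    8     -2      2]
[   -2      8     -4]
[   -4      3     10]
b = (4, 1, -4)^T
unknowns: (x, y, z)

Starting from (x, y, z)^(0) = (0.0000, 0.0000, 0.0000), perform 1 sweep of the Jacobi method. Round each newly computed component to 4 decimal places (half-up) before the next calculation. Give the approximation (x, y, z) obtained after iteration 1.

Iteration 1:
  x = (4 - (-2)·0.0000 - (2)·0.0000) / (8) = 0.5000
  y = (1 - (-2)·0.0000 - (-4)·0.0000) / (8) = 0.1250
  z = (-4 - (-4)·0.0000 - (3)·0.0000) / (10) = -0.4000

(0.5000, 0.1250, -0.4000)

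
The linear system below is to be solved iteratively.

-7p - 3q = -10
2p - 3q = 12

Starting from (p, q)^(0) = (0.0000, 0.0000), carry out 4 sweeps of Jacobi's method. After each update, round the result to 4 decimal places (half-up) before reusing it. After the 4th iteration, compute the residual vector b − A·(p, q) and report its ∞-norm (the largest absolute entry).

Iteration 1:
  p = (-10 - (-3)·0.0000) / (-7) = 1.4286
  q = (12 - (2)·0.0000) / (-3) = -4.0000
Iteration 2:
  p = (-10 - (-3)·-4.0000) / (-7) = 3.1429
  q = (12 - (2)·1.4286) / (-3) = -3.0476
Iteration 3:
  p = (-10 - (-3)·-3.0476) / (-7) = 2.7347
  q = (12 - (2)·3.1429) / (-3) = -1.9047
Iteration 4:
  p = (-10 - (-3)·-1.9047) / (-7) = 2.2449
  q = (12 - (2)·2.7347) / (-3) = -2.1769
Residual b − A·x = (-0.8164, 0.9795); ∞-norm = 0.9795

0.9795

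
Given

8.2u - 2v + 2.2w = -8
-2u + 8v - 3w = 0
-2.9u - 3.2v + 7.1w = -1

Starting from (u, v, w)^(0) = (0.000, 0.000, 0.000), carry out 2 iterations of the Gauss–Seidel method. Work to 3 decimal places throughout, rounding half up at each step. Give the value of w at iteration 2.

-0.699

Iteration 1:
  u = (-8 - (-2)·0.000 - (2.2)·0.000) / (8.2) = -0.976
  v = (0 - (-2)·-0.976 - (-3)·0.000) / (8) = -0.244
  w = (-1 - (-2.9)·-0.976 - (-3.2)·-0.244) / (7.1) = -0.649
Iteration 2:
  u = (-8 - (-2)·-0.244 - (2.2)·-0.649) / (8.2) = -0.861
  v = (0 - (-2)·-0.861 - (-3)·-0.649) / (8) = -0.459
  w = (-1 - (-2.9)·-0.861 - (-3.2)·-0.459) / (7.1) = -0.699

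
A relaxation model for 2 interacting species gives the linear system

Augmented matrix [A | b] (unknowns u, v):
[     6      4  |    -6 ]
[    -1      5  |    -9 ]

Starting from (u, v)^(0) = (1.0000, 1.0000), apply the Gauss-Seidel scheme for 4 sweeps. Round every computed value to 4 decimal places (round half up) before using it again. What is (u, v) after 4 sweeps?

(0.1809, -1.7638)

Iteration 1:
  u = (-6 - (4)·1.0000) / (6) = -1.6667
  v = (-9 - (-1)·-1.6667) / (5) = -2.1333
Iteration 2:
  u = (-6 - (4)·-2.1333) / (6) = 0.4222
  v = (-9 - (-1)·0.4222) / (5) = -1.7156
Iteration 3:
  u = (-6 - (4)·-1.7156) / (6) = 0.1437
  v = (-9 - (-1)·0.1437) / (5) = -1.7713
Iteration 4:
  u = (-6 - (4)·-1.7713) / (6) = 0.1809
  v = (-9 - (-1)·0.1809) / (5) = -1.7638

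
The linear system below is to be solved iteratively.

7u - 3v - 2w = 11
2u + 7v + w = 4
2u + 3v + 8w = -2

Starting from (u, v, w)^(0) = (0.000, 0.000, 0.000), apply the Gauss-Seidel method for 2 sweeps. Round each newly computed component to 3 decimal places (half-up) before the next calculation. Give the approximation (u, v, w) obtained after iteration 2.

Iteration 1:
  u = (11 - (-3)·0.000 - (-2)·0.000) / (7) = 1.571
  v = (4 - (2)·1.571 - (1)·0.000) / (7) = 0.123
  w = (-2 - (2)·1.571 - (3)·0.123) / (8) = -0.689
Iteration 2:
  u = (11 - (-3)·0.123 - (-2)·-0.689) / (7) = 1.427
  v = (4 - (2)·1.427 - (1)·-0.689) / (7) = 0.262
  w = (-2 - (2)·1.427 - (3)·0.262) / (8) = -0.705

(1.427, 0.262, -0.705)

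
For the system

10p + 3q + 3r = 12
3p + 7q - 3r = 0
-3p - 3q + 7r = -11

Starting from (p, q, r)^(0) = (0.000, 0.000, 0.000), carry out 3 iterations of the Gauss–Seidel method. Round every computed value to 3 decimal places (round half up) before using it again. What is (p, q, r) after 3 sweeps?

Iteration 1:
  p = (12 - (3)·0.000 - (3)·0.000) / (10) = 1.200
  q = (0 - (3)·1.200 - (-3)·0.000) / (7) = -0.514
  r = (-11 - (-3)·1.200 - (-3)·-0.514) / (7) = -1.277
Iteration 2:
  p = (12 - (3)·-0.514 - (3)·-1.277) / (10) = 1.737
  q = (0 - (3)·1.737 - (-3)·-1.277) / (7) = -1.292
  r = (-11 - (-3)·1.737 - (-3)·-1.292) / (7) = -1.381
Iteration 3:
  p = (12 - (3)·-1.292 - (3)·-1.381) / (10) = 2.002
  q = (0 - (3)·2.002 - (-3)·-1.381) / (7) = -1.450
  r = (-11 - (-3)·2.002 - (-3)·-1.450) / (7) = -1.335

(2.002, -1.450, -1.335)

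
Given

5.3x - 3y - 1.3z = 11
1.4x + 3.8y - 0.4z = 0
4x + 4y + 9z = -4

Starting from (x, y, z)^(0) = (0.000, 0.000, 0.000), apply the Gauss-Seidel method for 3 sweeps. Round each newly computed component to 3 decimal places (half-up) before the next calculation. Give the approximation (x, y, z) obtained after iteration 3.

Iteration 1:
  x = (11 - (-3)·0.000 - (-1.3)·0.000) / (5.3) = 2.075
  y = (0 - (1.4)·2.075 - (-0.4)·0.000) / (3.8) = -0.764
  z = (-4 - (4)·2.075 - (4)·-0.764) / (9) = -1.027
Iteration 2:
  x = (11 - (-3)·-0.764 - (-1.3)·-1.027) / (5.3) = 1.391
  y = (0 - (1.4)·1.391 - (-0.4)·-1.027) / (3.8) = -0.621
  z = (-4 - (4)·1.391 - (4)·-0.621) / (9) = -0.787
Iteration 3:
  x = (11 - (-3)·-0.621 - (-1.3)·-0.787) / (5.3) = 1.531
  y = (0 - (1.4)·1.531 - (-0.4)·-0.787) / (3.8) = -0.647
  z = (-4 - (4)·1.531 - (4)·-0.647) / (9) = -0.837

(1.531, -0.647, -0.837)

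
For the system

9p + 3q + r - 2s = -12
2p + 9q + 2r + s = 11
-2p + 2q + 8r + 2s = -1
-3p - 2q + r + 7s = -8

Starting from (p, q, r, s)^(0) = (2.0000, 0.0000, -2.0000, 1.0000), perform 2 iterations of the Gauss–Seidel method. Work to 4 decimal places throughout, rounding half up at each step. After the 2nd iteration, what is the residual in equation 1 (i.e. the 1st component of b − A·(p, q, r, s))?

-1.7026

Iteration 1:
  p = (-12 - (3)·0.0000 - (1)·-2.0000 - (-2)·1.0000) / (9) = -0.8889
  q = (11 - (2)·-0.8889 - (2)·-2.0000 - (1)·1.0000) / (9) = 1.7531
  r = (-1 - (-2)·-0.8889 - (2)·1.7531 - (2)·1.0000) / (8) = -1.0355
  s = (-8 - (-3)·-0.8889 - (-2)·1.7531 - (1)·-1.0355) / (7) = -0.8750
Iteration 2:
  p = (-12 - (3)·1.7531 - (1)·-1.0355 - (-2)·-0.8750) / (9) = -1.9971
  q = (11 - (2)·-1.9971 - (2)·-1.0355 - (1)·-0.8750) / (9) = 1.9934
  r = (-1 - (-2)·-1.9971 - (2)·1.9934 - (2)·-0.8750) / (8) = -0.9039
  s = (-8 - (-3)·-1.9971 - (-2)·1.9934 - (1)·-0.9039) / (7) = -1.3001
Residual b − A·x = (-1.7026, 0.1615, 0.8504, 0.0001)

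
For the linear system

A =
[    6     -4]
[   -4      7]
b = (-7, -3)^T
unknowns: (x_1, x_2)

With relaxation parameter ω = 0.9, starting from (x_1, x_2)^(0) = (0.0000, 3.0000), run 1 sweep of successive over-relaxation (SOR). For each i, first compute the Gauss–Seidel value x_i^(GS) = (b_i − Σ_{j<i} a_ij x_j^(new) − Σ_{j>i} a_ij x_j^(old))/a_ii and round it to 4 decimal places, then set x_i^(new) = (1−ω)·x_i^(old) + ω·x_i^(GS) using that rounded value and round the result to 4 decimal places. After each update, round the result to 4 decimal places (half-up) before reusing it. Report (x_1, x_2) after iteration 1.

Iteration 1:
  x_1: GS value = (-7 - (-4)·3.0000) / (6) = 0.8333;  x_1 ← (1−ω)·0.0000 + ω·0.8333 = 0.7500
  x_2: GS value = (-3 - (-4)·0.7500) / (7) = 0.0000;  x_2 ← (1−ω)·3.0000 + ω·0.0000 = 0.3000

(0.7500, 0.3000)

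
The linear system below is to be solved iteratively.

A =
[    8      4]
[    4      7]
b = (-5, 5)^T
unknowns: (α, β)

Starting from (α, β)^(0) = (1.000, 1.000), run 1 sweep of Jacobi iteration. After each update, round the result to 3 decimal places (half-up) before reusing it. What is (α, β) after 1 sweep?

Iteration 1:
  α = (-5 - (4)·1.000) / (8) = -1.125
  β = (5 - (4)·1.000) / (7) = 0.143

(-1.125, 0.143)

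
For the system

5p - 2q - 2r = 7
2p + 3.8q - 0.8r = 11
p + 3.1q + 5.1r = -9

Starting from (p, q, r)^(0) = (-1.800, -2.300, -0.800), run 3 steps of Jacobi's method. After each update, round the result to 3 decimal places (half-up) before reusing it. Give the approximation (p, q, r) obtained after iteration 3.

(0.912, 0.539, -4.033)

Iteration 1:
  p = (7 - (-2)·-2.300 - (-2)·-0.800) / (5) = 0.160
  q = (11 - (2)·-1.800 - (-0.8)·-0.800) / (3.8) = 3.674
  r = (-9 - (1)·-1.800 - (3.1)·-2.300) / (5.1) = -0.014
Iteration 2:
  p = (7 - (-2)·3.674 - (-2)·-0.014) / (5) = 2.864
  q = (11 - (2)·0.160 - (-0.8)·-0.014) / (3.8) = 2.808
  r = (-9 - (1)·0.160 - (3.1)·3.674) / (5.1) = -4.029
Iteration 3:
  p = (7 - (-2)·2.808 - (-2)·-4.029) / (5) = 0.912
  q = (11 - (2)·2.864 - (-0.8)·-4.029) / (3.8) = 0.539
  r = (-9 - (1)·2.864 - (3.1)·2.808) / (5.1) = -4.033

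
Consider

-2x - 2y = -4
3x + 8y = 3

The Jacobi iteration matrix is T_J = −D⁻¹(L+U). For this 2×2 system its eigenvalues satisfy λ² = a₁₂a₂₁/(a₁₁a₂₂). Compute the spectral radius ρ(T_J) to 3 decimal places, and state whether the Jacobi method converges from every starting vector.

a₁₂a₂₁/(a₁₁a₂₂) = (-2)·(3) / ((-2)·(8)) = 0.375000
ρ = √|0.375000| = √0.375000 = 0.612
ρ < 1, so Jacobi converges

0.612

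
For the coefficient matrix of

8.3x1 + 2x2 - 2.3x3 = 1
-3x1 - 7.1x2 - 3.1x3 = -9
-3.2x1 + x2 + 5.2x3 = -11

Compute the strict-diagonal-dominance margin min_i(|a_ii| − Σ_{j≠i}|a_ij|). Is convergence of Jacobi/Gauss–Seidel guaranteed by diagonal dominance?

1

row 1: |8.3| − (2+2.3) = 4
row 2: |-7.1| − (3+3.1) = 1
row 3: |5.2| − (3.2+1) = 1
minimum over rows = 1 → strictly diagonally dominant (convergence guaranteed)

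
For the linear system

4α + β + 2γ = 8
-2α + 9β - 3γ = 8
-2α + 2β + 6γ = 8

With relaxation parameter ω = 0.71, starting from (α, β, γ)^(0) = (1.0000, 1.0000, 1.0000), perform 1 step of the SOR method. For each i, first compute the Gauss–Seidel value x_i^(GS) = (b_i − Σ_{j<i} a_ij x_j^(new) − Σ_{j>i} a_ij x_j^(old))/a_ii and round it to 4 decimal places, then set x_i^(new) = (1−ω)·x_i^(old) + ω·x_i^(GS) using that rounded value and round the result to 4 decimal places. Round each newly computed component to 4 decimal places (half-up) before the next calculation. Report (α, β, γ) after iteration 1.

(1.1775, 1.3436, 1.1974)

Iteration 1:
  α: GS value = (8 - (1)·1.0000 - (2)·1.0000) / (4) = 1.2500;  α ← (1−ω)·1.0000 + ω·1.2500 = 1.1775
  β: GS value = (8 - (-2)·1.1775 - (-3)·1.0000) / (9) = 1.4839;  β ← (1−ω)·1.0000 + ω·1.4839 = 1.3436
  γ: GS value = (8 - (-2)·1.1775 - (2)·1.3436) / (6) = 1.2780;  γ ← (1−ω)·1.0000 + ω·1.2780 = 1.1974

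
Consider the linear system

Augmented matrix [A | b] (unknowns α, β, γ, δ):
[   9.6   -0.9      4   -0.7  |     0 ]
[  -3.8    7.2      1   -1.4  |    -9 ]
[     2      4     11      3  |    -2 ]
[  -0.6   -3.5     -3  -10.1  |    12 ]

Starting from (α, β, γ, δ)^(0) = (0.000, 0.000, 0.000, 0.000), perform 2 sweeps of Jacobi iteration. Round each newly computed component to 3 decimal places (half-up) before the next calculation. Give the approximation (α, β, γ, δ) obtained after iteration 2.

Iteration 1:
  α = (0 - (-0.9)·0.000 - (4)·0.000 - (-0.7)·0.000) / (9.6) = 0.000
  β = (-9 - (-3.8)·0.000 - (1)·0.000 - (-1.4)·0.000) / (7.2) = -1.250
  γ = (-2 - (2)·0.000 - (4)·0.000 - (3)·0.000) / (11) = -0.182
  δ = (12 - (-0.6)·0.000 - (-3.5)·0.000 - (-3)·0.000) / (-10.1) = -1.188
Iteration 2:
  α = (0 - (-0.9)·-1.250 - (4)·-0.182 - (-0.7)·-1.188) / (9.6) = -0.128
  β = (-9 - (-3.8)·0.000 - (1)·-0.182 - (-1.4)·-1.188) / (7.2) = -1.456
  γ = (-2 - (2)·0.000 - (4)·-1.250 - (3)·-1.188) / (11) = 0.597
  δ = (12 - (-0.6)·0.000 - (-3.5)·-1.250 - (-3)·-0.182) / (-10.1) = -0.701

(-0.128, -1.456, 0.597, -0.701)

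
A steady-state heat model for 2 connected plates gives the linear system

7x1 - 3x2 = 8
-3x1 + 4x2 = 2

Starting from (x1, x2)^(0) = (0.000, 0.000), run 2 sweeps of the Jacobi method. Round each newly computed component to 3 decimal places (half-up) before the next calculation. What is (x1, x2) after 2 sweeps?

(1.357, 1.357)

Iteration 1:
  x1 = (8 - (-3)·0.000) / (7) = 1.143
  x2 = (2 - (-3)·0.000) / (4) = 0.500
Iteration 2:
  x1 = (8 - (-3)·0.500) / (7) = 1.357
  x2 = (2 - (-3)·1.143) / (4) = 1.357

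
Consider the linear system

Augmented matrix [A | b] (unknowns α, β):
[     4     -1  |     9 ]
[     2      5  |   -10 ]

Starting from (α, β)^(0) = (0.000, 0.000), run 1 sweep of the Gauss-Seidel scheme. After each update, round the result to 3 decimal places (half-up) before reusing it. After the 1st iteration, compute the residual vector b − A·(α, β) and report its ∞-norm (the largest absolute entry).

2.900

Iteration 1:
  α = (9 - (-1)·0.000) / (4) = 2.250
  β = (-10 - (2)·2.250) / (5) = -2.900
Residual b − A·x = (-2.900, 0.000); ∞-norm = 2.900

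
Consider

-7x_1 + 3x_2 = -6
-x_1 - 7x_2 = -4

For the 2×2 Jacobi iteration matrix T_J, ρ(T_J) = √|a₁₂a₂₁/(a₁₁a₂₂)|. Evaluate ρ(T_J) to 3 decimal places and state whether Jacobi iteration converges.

0.247

a₁₂a₂₁/(a₁₁a₂₂) = (3)·(-1) / ((-7)·(-7)) = -0.061224
ρ = √|-0.061224| = √0.061224 = 0.247
ρ < 1, so Jacobi converges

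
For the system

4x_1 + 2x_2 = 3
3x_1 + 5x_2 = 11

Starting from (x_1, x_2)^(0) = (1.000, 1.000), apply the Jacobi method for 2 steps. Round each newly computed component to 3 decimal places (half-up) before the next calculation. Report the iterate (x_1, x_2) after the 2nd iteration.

Iteration 1:
  x_1 = (3 - (2)·1.000) / (4) = 0.250
  x_2 = (11 - (3)·1.000) / (5) = 1.600
Iteration 2:
  x_1 = (3 - (2)·1.600) / (4) = -0.050
  x_2 = (11 - (3)·0.250) / (5) = 2.050

(-0.050, 2.050)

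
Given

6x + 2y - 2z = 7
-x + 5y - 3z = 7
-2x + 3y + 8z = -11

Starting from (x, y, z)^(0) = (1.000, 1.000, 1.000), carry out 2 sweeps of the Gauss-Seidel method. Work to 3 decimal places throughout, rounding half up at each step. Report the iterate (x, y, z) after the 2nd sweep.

Iteration 1:
  x = (7 - (2)·1.000 - (-2)·1.000) / (6) = 1.167
  y = (7 - (-1)·1.167 - (-3)·1.000) / (5) = 2.233
  z = (-11 - (-2)·1.167 - (3)·2.233) / (8) = -1.921
Iteration 2:
  x = (7 - (2)·2.233 - (-2)·-1.921) / (6) = -0.218
  y = (7 - (-1)·-0.218 - (-3)·-1.921) / (5) = 0.204
  z = (-11 - (-2)·-0.218 - (3)·0.204) / (8) = -1.506

(-0.218, 0.204, -1.506)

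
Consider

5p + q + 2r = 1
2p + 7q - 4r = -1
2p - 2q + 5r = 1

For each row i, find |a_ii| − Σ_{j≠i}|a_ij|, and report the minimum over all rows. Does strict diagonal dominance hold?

1

row 1: |5| − (1+2) = 2
row 2: |7| − (2+4) = 1
row 3: |5| − (2+2) = 1
minimum over rows = 1 → strictly diagonally dominant (convergence guaranteed)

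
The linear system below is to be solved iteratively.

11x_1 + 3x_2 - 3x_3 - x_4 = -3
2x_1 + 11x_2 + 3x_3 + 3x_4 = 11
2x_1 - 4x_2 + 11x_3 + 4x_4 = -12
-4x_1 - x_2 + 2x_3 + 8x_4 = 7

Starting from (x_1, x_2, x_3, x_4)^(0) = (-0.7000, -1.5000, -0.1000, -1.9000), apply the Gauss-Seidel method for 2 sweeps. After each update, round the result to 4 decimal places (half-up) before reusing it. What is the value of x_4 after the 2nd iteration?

0.9600

Iteration 1:
  x_1 = (-3 - (3)·-1.5000 - (-3)·-0.1000 - (-1)·-1.9000) / (11) = -0.0636
  x_2 = (11 - (2)·-0.0636 - (3)·-0.1000 - (3)·-1.9000) / (11) = 1.5570
  x_3 = (-12 - (2)·-0.0636 - (-4)·1.5570 - (4)·-1.9000) / (11) = 0.1777
  x_4 = (7 - (-4)·-0.0636 - (-1)·1.5570 - (2)·0.1777) / (8) = 0.9934
Iteration 2:
  x_1 = (-3 - (3)·1.5570 - (-3)·0.1777 - (-1)·0.9934) / (11) = -0.5586
  x_2 = (11 - (2)·-0.5586 - (3)·0.1777 - (3)·0.9934) / (11) = 0.7822
  x_3 = (-12 - (2)·-0.5586 - (-4)·0.7822 - (4)·0.9934) / (11) = -1.0661
  x_4 = (7 - (-4)·-0.5586 - (-1)·0.7822 - (2)·-1.0661) / (8) = 0.9600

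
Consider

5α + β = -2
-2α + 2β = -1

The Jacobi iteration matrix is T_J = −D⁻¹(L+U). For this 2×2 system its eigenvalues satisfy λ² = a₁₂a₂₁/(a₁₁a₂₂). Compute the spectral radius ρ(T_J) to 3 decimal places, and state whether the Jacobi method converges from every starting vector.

a₁₂a₂₁/(a₁₁a₂₂) = (1)·(-2) / ((5)·(2)) = -0.200000
ρ = √|-0.200000| = √0.200000 = 0.447
ρ < 1, so Jacobi converges

0.447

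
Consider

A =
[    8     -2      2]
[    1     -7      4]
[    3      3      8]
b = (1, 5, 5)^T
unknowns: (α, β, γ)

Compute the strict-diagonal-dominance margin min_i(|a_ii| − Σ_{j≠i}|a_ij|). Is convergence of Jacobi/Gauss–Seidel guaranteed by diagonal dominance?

2

row 1: |8| − (2+2) = 4
row 2: |-7| − (1+4) = 2
row 3: |8| − (3+3) = 2
minimum over rows = 2 → strictly diagonally dominant (convergence guaranteed)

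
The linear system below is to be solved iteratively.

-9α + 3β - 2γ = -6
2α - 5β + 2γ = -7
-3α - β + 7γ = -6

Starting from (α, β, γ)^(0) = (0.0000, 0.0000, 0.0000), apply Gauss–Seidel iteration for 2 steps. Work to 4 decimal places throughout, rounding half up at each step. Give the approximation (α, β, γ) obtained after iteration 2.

Iteration 1:
  α = (-6 - (3)·0.0000 - (-2)·0.0000) / (-9) = 0.6667
  β = (-7 - (2)·0.6667 - (2)·0.0000) / (-5) = 1.6667
  γ = (-6 - (-3)·0.6667 - (-1)·1.6667) / (7) = -0.3333
Iteration 2:
  α = (-6 - (3)·1.6667 - (-2)·-0.3333) / (-9) = 1.2963
  β = (-7 - (2)·1.2963 - (2)·-0.3333) / (-5) = 1.7852
  γ = (-6 - (-3)·1.2963 - (-1)·1.7852) / (7) = -0.0466

(1.2963, 1.7852, -0.0466)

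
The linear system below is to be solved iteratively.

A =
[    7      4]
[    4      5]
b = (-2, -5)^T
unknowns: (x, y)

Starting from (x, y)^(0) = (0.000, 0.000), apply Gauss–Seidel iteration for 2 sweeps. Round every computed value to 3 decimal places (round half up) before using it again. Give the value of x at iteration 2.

Iteration 1:
  x = (-2 - (4)·0.000) / (7) = -0.286
  y = (-5 - (4)·-0.286) / (5) = -0.771
Iteration 2:
  x = (-2 - (4)·-0.771) / (7) = 0.155
  y = (-5 - (4)·0.155) / (5) = -1.124

0.155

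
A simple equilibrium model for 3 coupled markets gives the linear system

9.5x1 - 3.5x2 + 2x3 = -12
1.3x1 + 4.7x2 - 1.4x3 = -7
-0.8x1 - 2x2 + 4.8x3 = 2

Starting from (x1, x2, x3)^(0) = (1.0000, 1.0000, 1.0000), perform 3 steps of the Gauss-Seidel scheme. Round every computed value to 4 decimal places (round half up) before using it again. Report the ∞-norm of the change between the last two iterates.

0.0437

Iteration 1:
  x1 = (-12 - (-3.5)·1.0000 - (2)·1.0000) / (9.5) = -1.1053
  x2 = (-7 - (1.3)·-1.1053 - (-1.4)·1.0000) / (4.7) = -0.8858
  x3 = (2 - (-0.8)·-1.1053 - (-2)·-0.8858) / (4.8) = -0.1366
Iteration 2:
  x1 = (-12 - (-3.5)·-0.8858 - (2)·-0.1366) / (9.5) = -1.5607
  x2 = (-7 - (1.3)·-1.5607 - (-1.4)·-0.1366) / (4.7) = -1.0984
  x3 = (2 - (-0.8)·-1.5607 - (-2)·-1.0984) / (4.8) = -0.3011
Iteration 3:
  x1 = (-12 - (-3.5)·-1.0984 - (2)·-0.3011) / (9.5) = -1.6044
  x2 = (-7 - (1.3)·-1.6044 - (-1.4)·-0.3011) / (4.7) = -1.1353
  x3 = (2 - (-0.8)·-1.6044 - (-2)·-1.1353) / (4.8) = -0.3238
Change: (-0.0437, -0.0369, -0.0227) → max |·| = 0.0437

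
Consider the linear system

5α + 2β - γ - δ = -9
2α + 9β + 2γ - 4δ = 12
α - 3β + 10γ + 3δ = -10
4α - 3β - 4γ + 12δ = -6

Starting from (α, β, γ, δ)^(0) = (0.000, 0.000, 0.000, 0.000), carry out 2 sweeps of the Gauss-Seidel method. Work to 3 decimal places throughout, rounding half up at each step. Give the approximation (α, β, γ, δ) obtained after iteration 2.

(-2.467, 2.141, -0.241, 0.777)

Iteration 1:
  α = (-9 - (2)·0.000 - (-1)·0.000 - (-1)·0.000) / (5) = -1.800
  β = (12 - (2)·-1.800 - (2)·0.000 - (-4)·0.000) / (9) = 1.733
  γ = (-10 - (1)·-1.800 - (-3)·1.733 - (3)·0.000) / (10) = -0.300
  δ = (-6 - (4)·-1.800 - (-3)·1.733 - (-4)·-0.300) / (12) = 0.433
Iteration 2:
  α = (-9 - (2)·1.733 - (-1)·-0.300 - (-1)·0.433) / (5) = -2.467
  β = (12 - (2)·-2.467 - (2)·-0.300 - (-4)·0.433) / (9) = 2.141
  γ = (-10 - (1)·-2.467 - (-3)·2.141 - (3)·0.433) / (10) = -0.241
  δ = (-6 - (4)·-2.467 - (-3)·2.141 - (-4)·-0.241) / (12) = 0.777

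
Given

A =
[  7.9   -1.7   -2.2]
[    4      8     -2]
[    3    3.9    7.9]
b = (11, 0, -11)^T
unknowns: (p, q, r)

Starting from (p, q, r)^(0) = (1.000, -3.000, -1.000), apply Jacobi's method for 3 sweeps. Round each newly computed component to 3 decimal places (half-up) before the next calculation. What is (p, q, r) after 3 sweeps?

Iteration 1:
  p = (11 - (-1.7)·-3.000 - (-2.2)·-1.000) / (7.9) = 0.468
  q = (0 - (4)·1.000 - (-2)·-1.000) / (8) = -0.750
  r = (-11 - (3)·1.000 - (3.9)·-3.000) / (7.9) = -0.291
Iteration 2:
  p = (11 - (-1.7)·-0.750 - (-2.2)·-0.291) / (7.9) = 1.150
  q = (0 - (4)·0.468 - (-2)·-0.291) / (8) = -0.307
  r = (-11 - (3)·0.468 - (3.9)·-0.750) / (7.9) = -1.200
Iteration 3:
  p = (11 - (-1.7)·-0.307 - (-2.2)·-1.200) / (7.9) = 0.992
  q = (0 - (4)·1.150 - (-2)·-1.200) / (8) = -0.875
  r = (-11 - (3)·1.150 - (3.9)·-0.307) / (7.9) = -1.678

(0.992, -0.875, -1.678)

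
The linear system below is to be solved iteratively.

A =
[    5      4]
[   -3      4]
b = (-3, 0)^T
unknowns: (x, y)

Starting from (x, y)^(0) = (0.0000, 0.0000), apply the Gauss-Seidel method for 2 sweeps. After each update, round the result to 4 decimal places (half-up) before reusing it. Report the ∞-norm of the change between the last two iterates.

0.3600

Iteration 1:
  x = (-3 - (4)·0.0000) / (5) = -0.6000
  y = (0 - (-3)·-0.6000) / (4) = -0.4500
Iteration 2:
  x = (-3 - (4)·-0.4500) / (5) = -0.2400
  y = (0 - (-3)·-0.2400) / (4) = -0.1800
Change: (0.3600, 0.2700) → max |·| = 0.3600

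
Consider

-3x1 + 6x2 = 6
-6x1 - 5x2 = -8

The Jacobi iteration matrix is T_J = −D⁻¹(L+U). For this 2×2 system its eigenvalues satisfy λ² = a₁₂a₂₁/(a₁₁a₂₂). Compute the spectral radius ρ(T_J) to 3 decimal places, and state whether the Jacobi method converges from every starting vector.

a₁₂a₂₁/(a₁₁a₂₂) = (6)·(-6) / ((-3)·(-5)) = -2.400000
ρ = √|-2.400000| = √2.400000 = 1.549
ρ > 1, so Jacobi diverges

1.549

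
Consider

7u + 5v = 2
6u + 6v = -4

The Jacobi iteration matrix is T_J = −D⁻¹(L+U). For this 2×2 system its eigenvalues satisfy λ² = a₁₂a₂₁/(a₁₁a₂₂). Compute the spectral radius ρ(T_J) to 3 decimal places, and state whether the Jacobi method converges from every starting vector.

a₁₂a₂₁/(a₁₁a₂₂) = (5)·(6) / ((7)·(6)) = 0.714286
ρ = √|0.714286| = √0.714286 = 0.845
ρ < 1, so Jacobi converges

0.845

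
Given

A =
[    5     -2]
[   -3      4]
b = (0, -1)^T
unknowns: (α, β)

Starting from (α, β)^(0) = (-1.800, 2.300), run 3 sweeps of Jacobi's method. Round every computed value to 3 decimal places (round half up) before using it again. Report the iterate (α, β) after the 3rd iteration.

Iteration 1:
  α = (0 - (-2)·2.300) / (5) = 0.920
  β = (-1 - (-3)·-1.800) / (4) = -1.600
Iteration 2:
  α = (0 - (-2)·-1.600) / (5) = -0.640
  β = (-1 - (-3)·0.920) / (4) = 0.440
Iteration 3:
  α = (0 - (-2)·0.440) / (5) = 0.176
  β = (-1 - (-3)·-0.640) / (4) = -0.730

(0.176, -0.730)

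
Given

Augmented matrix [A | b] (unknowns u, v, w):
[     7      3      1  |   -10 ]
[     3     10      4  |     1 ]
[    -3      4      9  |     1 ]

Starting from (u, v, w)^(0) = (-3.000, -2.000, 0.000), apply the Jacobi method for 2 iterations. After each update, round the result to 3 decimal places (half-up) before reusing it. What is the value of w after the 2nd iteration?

Iteration 1:
  u = (-10 - (3)·-2.000 - (1)·0.000) / (7) = -0.571
  v = (1 - (3)·-3.000 - (4)·0.000) / (10) = 1.000
  w = (1 - (-3)·-3.000 - (4)·-2.000) / (9) = 0.000
Iteration 2:
  u = (-10 - (3)·1.000 - (1)·0.000) / (7) = -1.857
  v = (1 - (3)·-0.571 - (4)·0.000) / (10) = 0.271
  w = (1 - (-3)·-0.571 - (4)·1.000) / (9) = -0.524

-0.524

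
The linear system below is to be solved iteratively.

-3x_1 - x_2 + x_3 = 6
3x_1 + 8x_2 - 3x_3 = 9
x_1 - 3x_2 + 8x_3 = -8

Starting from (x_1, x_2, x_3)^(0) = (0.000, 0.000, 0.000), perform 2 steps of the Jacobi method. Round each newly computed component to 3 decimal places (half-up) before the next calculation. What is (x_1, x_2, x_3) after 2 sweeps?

Iteration 1:
  x_1 = (6 - (-1)·0.000 - (1)·0.000) / (-3) = -2.000
  x_2 = (9 - (3)·0.000 - (-3)·0.000) / (8) = 1.125
  x_3 = (-8 - (1)·0.000 - (-3)·0.000) / (8) = -1.000
Iteration 2:
  x_1 = (6 - (-1)·1.125 - (1)·-1.000) / (-3) = -2.708
  x_2 = (9 - (3)·-2.000 - (-3)·-1.000) / (8) = 1.500
  x_3 = (-8 - (1)·-2.000 - (-3)·1.125) / (8) = -0.328

(-2.708, 1.500, -0.328)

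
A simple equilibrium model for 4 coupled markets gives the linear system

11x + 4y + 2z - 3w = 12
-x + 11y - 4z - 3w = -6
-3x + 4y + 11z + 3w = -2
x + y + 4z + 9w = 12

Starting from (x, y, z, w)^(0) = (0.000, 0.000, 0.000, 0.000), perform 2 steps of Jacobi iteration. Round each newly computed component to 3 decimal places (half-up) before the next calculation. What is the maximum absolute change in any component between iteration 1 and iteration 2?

0.595

Iteration 1:
  x = (12 - (4)·0.000 - (2)·0.000 - (-3)·0.000) / (11) = 1.091
  y = (-6 - (-1)·0.000 - (-4)·0.000 - (-3)·0.000) / (11) = -0.545
  z = (-2 - (-3)·0.000 - (4)·0.000 - (3)·0.000) / (11) = -0.182
  w = (12 - (1)·0.000 - (1)·0.000 - (4)·0.000) / (9) = 1.333
Iteration 2:
  x = (12 - (4)·-0.545 - (2)·-0.182 - (-3)·1.333) / (11) = 1.686
  y = (-6 - (-1)·1.091 - (-4)·-0.182 - (-3)·1.333) / (11) = -0.149
  z = (-2 - (-3)·1.091 - (4)·-0.545 - (3)·1.333) / (11) = -0.050
  w = (12 - (1)·1.091 - (1)·-0.545 - (4)·-0.182) / (9) = 1.354
Change: (0.595, 0.396, 0.132, 0.021) → max |·| = 0.595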